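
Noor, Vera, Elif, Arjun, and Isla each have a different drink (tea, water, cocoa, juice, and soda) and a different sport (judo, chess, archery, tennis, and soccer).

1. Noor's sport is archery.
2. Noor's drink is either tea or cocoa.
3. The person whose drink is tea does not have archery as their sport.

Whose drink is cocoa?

With clues 1–3, Arjun, Elif, Isla, and Vera are impossible for the one with drink cocoa.
That leaves Noor.

Noor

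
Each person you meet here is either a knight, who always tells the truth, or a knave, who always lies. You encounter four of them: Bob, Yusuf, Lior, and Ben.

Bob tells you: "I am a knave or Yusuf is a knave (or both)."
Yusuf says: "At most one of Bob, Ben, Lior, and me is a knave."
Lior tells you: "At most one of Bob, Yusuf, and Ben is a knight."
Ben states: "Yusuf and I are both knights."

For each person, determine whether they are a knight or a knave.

Bob: knight, Yusuf: knave, Lior: knight, Ben: knave

Consider Bob. Suppose Bob is a knave.
Then Bob's own statement would have to be false, but it can't be — contradiction.
So Bob is a knight.
Consider Yusuf. Suppose Yusuf is a knight.
Then Bob's statement comes out false, contradicting Bob being a knight.
So Yusuf is a knave.
With that fixed, Ben's statement is false, so Ben is a knave.
With that fixed, Lior's statement is true, so Lior is a knight.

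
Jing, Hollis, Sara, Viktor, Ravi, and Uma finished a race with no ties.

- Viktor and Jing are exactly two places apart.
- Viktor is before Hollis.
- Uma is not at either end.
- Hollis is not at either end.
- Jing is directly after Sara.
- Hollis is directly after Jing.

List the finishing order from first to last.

Viktor, Sara, Jing, Hollis, Uma, Ravi

From clues 1–2: Hollis is in {2,3,4,5,6}.
From clues 1–3: Uma is in {2,3,4,5}.
From clues 1–4: Hollis is in {2,3,4,5}.
From clues 1–5: Ravi → place 6.
From clues 1–6: Viktor → place 1, Sara → place 2, Jing → place 3, Hollis → place 4, Uma → place 5.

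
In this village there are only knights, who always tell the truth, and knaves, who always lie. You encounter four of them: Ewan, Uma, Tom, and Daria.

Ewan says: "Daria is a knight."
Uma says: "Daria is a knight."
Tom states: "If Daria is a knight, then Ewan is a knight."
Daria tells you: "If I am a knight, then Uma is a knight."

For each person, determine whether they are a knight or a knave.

Consider Ewan. Suppose Ewan is a knave.
Then no assignment of the remaining roles makes every statement match its speaker's type — contradiction.
So Ewan is a knight.
With that fixed, Tom's statement is true, so Tom is a knight.
Consider Uma. Suppose Uma is a knave.
Then whichever role Daria has, Daria's statement has the wrong truth value — contradiction.
So Uma is a knight.
With that fixed, Daria's statement is true, so Daria is a knight.

Ewan: knight, Uma: knight, Tom: knight, Daria: knight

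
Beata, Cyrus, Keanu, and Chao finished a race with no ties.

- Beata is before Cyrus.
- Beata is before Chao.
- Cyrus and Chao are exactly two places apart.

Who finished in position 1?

With clue 1, Cyrus is ruled out for place 1.
With clues 1–2, Chao is ruled out for place 1.
With clues 1–3, Keanu is ruled out for place 1.
So place 1 is Beata.

Beata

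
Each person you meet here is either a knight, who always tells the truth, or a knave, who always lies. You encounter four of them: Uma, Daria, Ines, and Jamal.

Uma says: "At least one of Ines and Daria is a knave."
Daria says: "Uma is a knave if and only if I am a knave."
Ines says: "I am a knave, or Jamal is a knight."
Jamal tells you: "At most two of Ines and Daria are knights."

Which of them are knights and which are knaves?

Regardless of anyone's role, Jamal's statement is true, so Jamal is a knight.
With that fixed, Ines's statement is true, so Ines is a knight.
Consider Uma. Suppose Uma is a knave.
Then whichever role Daria has, Daria's statement has the wrong truth value — contradiction.
So Uma is a knight.
Consider Daria. Suppose Daria is a knight.
Then Uma's statement comes out false, contradicting Uma being a knight.
So Daria is a knave.

Uma: knight, Daria: knave, Ines: knight, Jamal: knight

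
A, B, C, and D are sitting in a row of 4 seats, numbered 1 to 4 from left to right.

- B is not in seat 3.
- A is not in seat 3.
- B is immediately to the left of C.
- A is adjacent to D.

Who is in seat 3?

D

With clue 1, B is ruled out for seat 3.
With clues 1–2, A is ruled out for seat 3.
With clues 1–4, C is ruled out for seat 3.
So seat 3 is D.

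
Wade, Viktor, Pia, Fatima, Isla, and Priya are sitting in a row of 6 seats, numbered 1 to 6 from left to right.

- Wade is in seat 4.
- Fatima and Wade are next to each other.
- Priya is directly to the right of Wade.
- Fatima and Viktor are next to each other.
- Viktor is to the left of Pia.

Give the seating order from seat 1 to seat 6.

Isla, Viktor, Fatima, Wade, Priya, Pia

From clue 1: Wade → seat 4.
From clues 1–2: Fatima is in {3,5}.
From clues 1–3: Fatima → seat 3, Priya → seat 5.
From clues 1–4: Viktor → seat 2.
From clues 1–5: Isla → seat 1, Pia → seat 6.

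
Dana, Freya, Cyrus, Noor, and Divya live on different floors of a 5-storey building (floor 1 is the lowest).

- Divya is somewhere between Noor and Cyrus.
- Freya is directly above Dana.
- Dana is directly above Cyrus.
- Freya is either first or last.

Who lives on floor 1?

Noor

With clue 1, Divya is ruled out for floor 1.
With clues 1–2, Freya is ruled out for floor 1.
With clues 1–3, Dana is ruled out for floor 1.
With clues 1–4, Cyrus is ruled out for floor 1.
So floor 1 is Noor.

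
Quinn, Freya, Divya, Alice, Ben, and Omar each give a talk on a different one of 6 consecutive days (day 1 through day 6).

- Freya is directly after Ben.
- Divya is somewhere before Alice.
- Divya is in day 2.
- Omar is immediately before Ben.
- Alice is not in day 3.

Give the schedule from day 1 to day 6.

Quinn, Divya, Omar, Ben, Freya, Alice

From clue 1: Freya is in {2,3,4,5,6}.
From clues 1–3: Divya → day 2.
From clues 1–4: Quinn → day 1.
From clues 1–5: Omar → day 3, Ben → day 4, Freya → day 5, Alice → day 6.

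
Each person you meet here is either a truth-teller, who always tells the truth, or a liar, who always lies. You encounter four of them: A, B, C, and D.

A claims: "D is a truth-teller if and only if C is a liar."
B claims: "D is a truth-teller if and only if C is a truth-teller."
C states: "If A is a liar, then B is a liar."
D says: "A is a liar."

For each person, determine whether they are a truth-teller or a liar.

A: truth-teller, B: liar, C: truth-teller, D: liar

Consider A. Suppose A is a liar.
Then no assignment of the remaining roles makes every statement match its speaker's type — contradiction.
So A is a truth-teller.
With that fixed, C's statement is true, so C is a truth-teller.
With that fixed, D's statement is false, so D is a liar.
With that fixed, B's statement is false, so B is a liar.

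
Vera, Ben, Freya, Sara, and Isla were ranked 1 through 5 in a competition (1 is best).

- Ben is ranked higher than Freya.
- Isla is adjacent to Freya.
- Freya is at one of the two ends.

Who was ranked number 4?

With clues 1–2, Ben is ruled out for rank 4.
With clues 1–3, Freya, Sara, and Vera are ruled out for rank 4.
So rank 4 is Isla.

Isla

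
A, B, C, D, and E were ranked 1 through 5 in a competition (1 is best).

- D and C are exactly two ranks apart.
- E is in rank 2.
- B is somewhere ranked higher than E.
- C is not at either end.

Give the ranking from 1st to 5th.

B, E, C, A, D

From clues 1–2: E → rank 2.
From clues 1–3: B → rank 1, A → rank 4.
From clues 1–4: C → rank 3, D → rank 5.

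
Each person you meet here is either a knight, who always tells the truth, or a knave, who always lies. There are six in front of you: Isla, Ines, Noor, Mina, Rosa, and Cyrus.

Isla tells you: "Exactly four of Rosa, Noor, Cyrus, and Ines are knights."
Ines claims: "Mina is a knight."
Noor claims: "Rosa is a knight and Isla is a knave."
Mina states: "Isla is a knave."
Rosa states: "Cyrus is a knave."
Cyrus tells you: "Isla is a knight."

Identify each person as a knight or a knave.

Consider Isla. Suppose Isla is a knight.
Then no assignment of the remaining roles makes every statement match its speaker's type — contradiction.
So Isla is a knave.
With that fixed, Mina's statement is true, so Mina is a knight.
With that fixed, Cyrus's statement is false, so Cyrus is a knave.
With that fixed, Ines's statement is true, so Ines is a knight.
With that fixed, Rosa's statement is true, so Rosa is a knight.
With that fixed, Noor's statement is true, so Noor is a knight.

Isla: knave, Ines: knight, Noor: knight, Mina: knight, Rosa: knight, Cyrus: knave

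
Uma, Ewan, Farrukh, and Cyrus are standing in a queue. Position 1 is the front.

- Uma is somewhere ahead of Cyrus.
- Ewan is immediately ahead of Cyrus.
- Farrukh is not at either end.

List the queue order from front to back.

From clue 1: Uma is in {1,2,3}.
From clues 1–2: Uma is in {1,2}.
From clues 1–3: Uma → position 1, Farrukh → position 2, Ewan → position 3, Cyrus → position 4.

Uma, Farrukh, Ewan, Cyrus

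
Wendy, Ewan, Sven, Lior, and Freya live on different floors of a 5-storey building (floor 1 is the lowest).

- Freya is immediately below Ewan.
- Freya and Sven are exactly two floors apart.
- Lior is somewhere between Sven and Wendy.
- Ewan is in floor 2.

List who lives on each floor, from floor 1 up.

Freya, Ewan, Sven, Lior, Wendy

From clue 1: Ewan is in {2,3,4,5}.
From clues 1–3: Wendy is in {1,5}.
From clues 1–4: Freya → floor 1, Ewan → floor 2, Sven → floor 3, Lior → floor 4, Wendy → floor 5.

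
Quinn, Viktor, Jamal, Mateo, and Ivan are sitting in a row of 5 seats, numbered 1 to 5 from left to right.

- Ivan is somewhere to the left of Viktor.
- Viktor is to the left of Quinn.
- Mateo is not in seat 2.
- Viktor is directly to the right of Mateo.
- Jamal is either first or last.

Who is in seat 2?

Ivan

With clues 1–2, Quinn is ruled out for seat 2.
With clues 1–3, Mateo is ruled out for seat 2.
With clues 1–4, Viktor is ruled out for seat 2.
With clues 1–5, Jamal is ruled out for seat 2.
So seat 2 is Ivan.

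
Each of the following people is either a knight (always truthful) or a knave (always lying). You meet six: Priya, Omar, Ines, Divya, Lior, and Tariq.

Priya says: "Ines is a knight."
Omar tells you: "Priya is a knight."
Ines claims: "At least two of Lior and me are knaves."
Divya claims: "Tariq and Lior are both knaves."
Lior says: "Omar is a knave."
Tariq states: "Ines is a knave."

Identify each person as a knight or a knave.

Priya: knave, Omar: knave, Ines: knave, Divya: knave, Lior: knight, Tariq: knight

Consider Priya. Suppose Priya is a knight.
Then no assignment of the remaining roles makes every statement match its speaker's type — contradiction.
So Priya is a knave.
With that fixed, Omar's statement is false, so Omar is a knave.
With that fixed, Lior's statement is true, so Lior is a knight.
With that fixed, Ines's statement is false, so Ines is a knave.
With that fixed, Divya's statement is false, so Divya is a knave.
With that fixed, Tariq's statement is true, so Tariq is a knight.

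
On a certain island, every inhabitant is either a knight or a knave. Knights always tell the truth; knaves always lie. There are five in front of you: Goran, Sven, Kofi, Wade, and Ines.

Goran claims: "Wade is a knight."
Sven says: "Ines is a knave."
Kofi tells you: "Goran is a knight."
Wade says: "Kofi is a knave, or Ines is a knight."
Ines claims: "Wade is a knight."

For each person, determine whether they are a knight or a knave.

Goran: knight, Sven: knave, Kofi: knight, Wade: knight, Ines: knight

Consider Goran. Suppose Goran is a knave.
Then no assignment of the remaining roles makes every statement match its speaker's type — contradiction.
So Goran is a knight.
With that fixed, Kofi's statement is true, so Kofi is a knight.
Consider Sven. Suppose Sven is a knight.
Then no assignment of the remaining roles makes every statement match its speaker's type — contradiction.
So Sven is a knave.
Consider Wade. Suppose Wade is a knave.
Then Goran's statement comes out false, contradicting Goran being a knight.
So Wade is a knight.
With that fixed, Ines's statement is true, so Ines is a knight.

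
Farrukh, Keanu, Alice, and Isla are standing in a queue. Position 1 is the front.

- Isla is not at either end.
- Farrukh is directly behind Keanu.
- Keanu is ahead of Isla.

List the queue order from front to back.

Keanu, Farrukh, Isla, Alice

From clue 1: Isla is in {2,3}.
From clues 1–2: Farrukh is in {2,4}.
From clues 1–3: Keanu → position 1, Farrukh → position 2, Isla → position 3, Alice → position 4.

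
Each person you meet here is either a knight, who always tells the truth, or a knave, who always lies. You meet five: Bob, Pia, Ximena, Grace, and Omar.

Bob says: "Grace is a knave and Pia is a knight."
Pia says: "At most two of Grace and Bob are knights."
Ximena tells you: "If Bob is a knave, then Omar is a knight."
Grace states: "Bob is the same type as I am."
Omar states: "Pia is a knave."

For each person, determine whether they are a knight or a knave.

Bob: knight, Pia: knight, Ximena: knight, Grace: knave, Omar: knave

Regardless of anyone's role, Pia's statement is true, so Pia is a knight.
With that fixed, Omar's statement is false, so Omar is a knave.
Consider Bob. Suppose Bob is a knave.
Then whichever role Grace has, Grace's statement has the wrong truth value — contradiction.
So Bob is a knight.
With that fixed, Ximena's statement is true, so Ximena is a knight.
Consider Grace. Suppose Grace is a knight.
Then Bob's statement comes out false, contradicting Bob being a knight.
So Grace is a knave.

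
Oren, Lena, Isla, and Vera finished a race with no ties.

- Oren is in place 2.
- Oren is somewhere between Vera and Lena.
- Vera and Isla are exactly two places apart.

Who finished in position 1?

Vera

With clue 1, Oren is ruled out for place 1.
With clues 1–2, Isla is ruled out for place 1.
With clues 1–3, Lena is ruled out for place 1.
So place 1 is Vera.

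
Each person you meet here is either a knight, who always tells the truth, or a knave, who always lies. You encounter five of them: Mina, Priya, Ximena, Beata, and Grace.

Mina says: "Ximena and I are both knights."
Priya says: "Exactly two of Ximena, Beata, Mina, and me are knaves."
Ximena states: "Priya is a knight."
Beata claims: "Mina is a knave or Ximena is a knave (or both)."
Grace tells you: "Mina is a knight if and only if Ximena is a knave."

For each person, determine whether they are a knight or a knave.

Consider Mina. Suppose Mina is a knight.
Then no assignment of the remaining roles makes every statement match its speaker's type — contradiction.
So Mina is a knave.
With that fixed, Beata's statement is true, so Beata is a knight.
Consider Priya. Suppose Priya is a knight.
Then no assignment of the remaining roles makes every statement match its speaker's type — contradiction.
So Priya is a knave.
With that fixed, Ximena's statement is false, so Ximena is a knave.
With that fixed, Grace's statement is false, so Grace is a knave.

Mina: knave, Priya: knave, Ximena: knave, Beata: knight, Grace: knave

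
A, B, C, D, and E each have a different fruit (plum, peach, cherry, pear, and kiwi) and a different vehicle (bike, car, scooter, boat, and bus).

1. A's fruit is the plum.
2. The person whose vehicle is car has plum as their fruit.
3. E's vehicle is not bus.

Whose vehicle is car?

A

With clues 1–2, B, C, D, and E are impossible for the one with vehicle car.
That leaves A.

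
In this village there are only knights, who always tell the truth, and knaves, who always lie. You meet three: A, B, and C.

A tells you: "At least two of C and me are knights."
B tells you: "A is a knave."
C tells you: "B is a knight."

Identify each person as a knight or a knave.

A: knave, B: knight, C: knight

Consider A. Suppose A is a knight.
Then no assignment of the remaining roles makes every statement match its speaker's type — contradiction.
So A is a knave.
With that fixed, B's statement is true, so B is a knight.
With that fixed, C's statement is true, so C is a knight.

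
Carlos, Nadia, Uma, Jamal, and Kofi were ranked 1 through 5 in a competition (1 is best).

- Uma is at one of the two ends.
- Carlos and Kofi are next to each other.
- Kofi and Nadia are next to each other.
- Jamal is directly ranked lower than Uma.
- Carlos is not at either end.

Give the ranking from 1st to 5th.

Uma, Jamal, Carlos, Kofi, Nadia

From clue 1: Uma is in {1,5}.
From clues 1–4: Uma → rank 1, Jamal → rank 2, Kofi → rank 4.
From clues 1–5: Carlos → rank 3, Nadia → rank 5.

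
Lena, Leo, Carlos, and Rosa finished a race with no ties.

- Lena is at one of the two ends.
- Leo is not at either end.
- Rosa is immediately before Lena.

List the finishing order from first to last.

From clue 1: Lena is in {1,4}.
From clues 1–3: Carlos → place 1, Leo → place 2, Rosa → place 3, Lena → place 4.

Carlos, Leo, Rosa, Lena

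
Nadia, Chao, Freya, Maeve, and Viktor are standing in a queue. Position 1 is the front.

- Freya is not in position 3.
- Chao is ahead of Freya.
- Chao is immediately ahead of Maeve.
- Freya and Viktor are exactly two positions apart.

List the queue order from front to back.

Chao, Maeve, Viktor, Nadia, Freya

From clue 1: Freya is in {1,2,4,5}.
From clues 1–2: Freya is in {2,4,5}.
From clues 1–3: Freya is in {4,5}.
From clues 1–4: Chao → position 1, Maeve → position 2, Viktor → position 3, Nadia → position 4, Freya → position 5.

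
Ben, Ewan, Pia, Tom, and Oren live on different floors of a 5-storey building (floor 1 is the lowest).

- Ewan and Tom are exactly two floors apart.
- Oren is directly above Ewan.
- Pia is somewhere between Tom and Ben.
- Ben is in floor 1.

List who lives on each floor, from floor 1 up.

Ben, Pia, Ewan, Oren, Tom

From clues 1–2: Ewan is in {1,2,3,4}.
From clues 1–3: Ben is in {1,5}.
From clues 1–4: Ben → floor 1, Pia → floor 2, Ewan → floor 3, Oren → floor 4, Tom → floor 5.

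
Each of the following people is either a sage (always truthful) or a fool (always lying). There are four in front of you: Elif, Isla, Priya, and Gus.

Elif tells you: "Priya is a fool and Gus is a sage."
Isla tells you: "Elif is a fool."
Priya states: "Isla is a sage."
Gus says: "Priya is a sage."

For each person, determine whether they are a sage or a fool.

Consider Elif. Suppose Elif is a sage.
Then no assignment of the remaining roles makes every statement match its speaker's type — contradiction.
So Elif is a fool.
With that fixed, Isla's statement is true, so Isla is a sage.
With that fixed, Priya's statement is true, so Priya is a sage.
With that fixed, Gus's statement is true, so Gus is a sage.

Elif: fool, Isla: sage, Priya: sage, Gus: sage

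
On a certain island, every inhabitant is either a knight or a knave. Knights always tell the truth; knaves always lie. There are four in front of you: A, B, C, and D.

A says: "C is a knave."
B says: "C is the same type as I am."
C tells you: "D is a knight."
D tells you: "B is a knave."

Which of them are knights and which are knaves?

A: knave, B: knave, C: knight, D: knight

Consider A. Suppose A is a knight.
Then no assignment of the remaining roles makes every statement match its speaker's type — contradiction.
So A is a knave.
Consider B. Suppose B is a knight.
Then no assignment of the remaining roles makes every statement match its speaker's type — contradiction.
So B is a knave.
With that fixed, D's statement is true, so D is a knight.
With that fixed, C's statement is true, so C is a knight.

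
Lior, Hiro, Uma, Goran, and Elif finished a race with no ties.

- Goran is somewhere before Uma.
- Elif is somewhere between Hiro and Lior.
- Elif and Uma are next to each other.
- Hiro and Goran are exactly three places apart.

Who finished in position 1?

Lior

With clue 1, Uma is ruled out for place 1.
With clues 1–2, Elif is ruled out for place 1.
With clues 1–4, Goran and Hiro are ruled out for place 1.
So place 1 is Lior.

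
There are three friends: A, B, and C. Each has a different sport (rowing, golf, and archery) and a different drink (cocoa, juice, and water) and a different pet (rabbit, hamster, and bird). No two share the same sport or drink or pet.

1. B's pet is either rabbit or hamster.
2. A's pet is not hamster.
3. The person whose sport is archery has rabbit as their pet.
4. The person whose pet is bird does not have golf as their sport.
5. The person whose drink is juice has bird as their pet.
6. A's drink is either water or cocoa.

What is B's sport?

golf

With clues 1–4, rowing is impossible for B's sport.
With clues 1–6, archery is impossible for B's sport.
That leaves golf.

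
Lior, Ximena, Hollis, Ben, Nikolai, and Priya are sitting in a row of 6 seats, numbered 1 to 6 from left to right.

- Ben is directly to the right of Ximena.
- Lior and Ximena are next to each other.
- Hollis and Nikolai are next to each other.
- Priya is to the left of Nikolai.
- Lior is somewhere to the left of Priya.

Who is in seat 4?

With clues 1–4, Hollis, Nikolai, and Ximena are ruled out for seat 4.
With clues 1–5, Ben and Lior are ruled out for seat 4.
So seat 4 is Priya.

Priya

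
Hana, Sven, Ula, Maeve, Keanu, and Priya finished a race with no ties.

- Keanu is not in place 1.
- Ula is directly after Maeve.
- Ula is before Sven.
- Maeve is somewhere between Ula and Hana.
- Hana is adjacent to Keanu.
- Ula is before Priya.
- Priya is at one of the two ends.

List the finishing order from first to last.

From clue 1: Keanu is in {2,3,4,5,6}.
From clues 1–2: Ula is in {2,3,4,5,6}.
From clues 1–3: Sven is in {3,4,5,6}.
From clues 1–4: Hana is in {1,2,3}.
From clues 1–5: Sven is in {5,6}.
From clues 1–6: Hana → place 1, Keanu → place 2, Maeve → place 3, Ula → place 4.
From clues 1–7: Sven → place 5, Priya → place 6.

Hana, Keanu, Maeve, Ula, Sven, Priya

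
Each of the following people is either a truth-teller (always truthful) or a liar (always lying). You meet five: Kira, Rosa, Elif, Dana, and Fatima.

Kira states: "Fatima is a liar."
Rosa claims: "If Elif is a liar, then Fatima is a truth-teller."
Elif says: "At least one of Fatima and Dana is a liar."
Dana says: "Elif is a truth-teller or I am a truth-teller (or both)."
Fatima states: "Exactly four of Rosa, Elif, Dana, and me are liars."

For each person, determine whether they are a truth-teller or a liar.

Kira: truth-teller, Rosa: truth-teller, Elif: truth-teller, Dana: truth-teller, Fatima: liar

Consider Kira. Suppose Kira is a liar.
Then no assignment of the remaining roles makes every statement match its speaker's type — contradiction.
So Kira is a truth-teller.
Consider Rosa. Suppose Rosa is a liar.
Then no assignment of the remaining roles makes every statement match its speaker's type — contradiction.
So Rosa is a truth-teller.
With that fixed, Fatima's statement is false, so Fatima is a liar.
With that fixed, Elif's statement is true, so Elif is a truth-teller.
With that fixed, Dana's statement is true, so Dana is a truth-teller.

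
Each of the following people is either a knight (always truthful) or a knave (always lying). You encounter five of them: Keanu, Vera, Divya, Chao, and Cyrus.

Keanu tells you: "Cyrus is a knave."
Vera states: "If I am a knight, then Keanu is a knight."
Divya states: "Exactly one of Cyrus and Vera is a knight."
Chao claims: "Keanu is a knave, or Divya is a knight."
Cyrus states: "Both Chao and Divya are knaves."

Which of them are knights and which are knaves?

Consider Keanu. Suppose Keanu is a knave.
Then whichever role Vera has, Vera's statement has the wrong truth value — contradiction.
So Keanu is a knight.
With that fixed, Vera's statement is true, so Vera is a knight.
Consider Divya. Suppose Divya is a knave.
Then no assignment of the remaining roles makes every statement match its speaker's type — contradiction.
So Divya is a knight.
With that fixed, Chao's statement is true, so Chao is a knight.
With that fixed, Cyrus's statement is false, so Cyrus is a knave.

Keanu: knight, Vera: knight, Divya: knight, Chao: knight, Cyrus: knave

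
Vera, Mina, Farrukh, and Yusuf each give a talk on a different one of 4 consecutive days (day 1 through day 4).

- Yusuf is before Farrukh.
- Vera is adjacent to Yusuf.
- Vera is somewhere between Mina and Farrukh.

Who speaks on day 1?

With clue 1, Farrukh is ruled out for day 1.
With clues 1–3, Vera and Yusuf are ruled out for day 1.
So day 1 is Mina.

Mina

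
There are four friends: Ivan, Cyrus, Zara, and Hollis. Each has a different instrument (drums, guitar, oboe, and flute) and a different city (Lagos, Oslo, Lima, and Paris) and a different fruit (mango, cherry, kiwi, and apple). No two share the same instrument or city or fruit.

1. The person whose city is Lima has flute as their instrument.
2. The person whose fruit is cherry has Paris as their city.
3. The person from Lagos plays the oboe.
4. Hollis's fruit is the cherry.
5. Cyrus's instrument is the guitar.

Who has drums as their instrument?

Hollis

With clues 1–5, Cyrus, Ivan, and Zara are impossible for the one with instrument drums.
That leaves Hollis.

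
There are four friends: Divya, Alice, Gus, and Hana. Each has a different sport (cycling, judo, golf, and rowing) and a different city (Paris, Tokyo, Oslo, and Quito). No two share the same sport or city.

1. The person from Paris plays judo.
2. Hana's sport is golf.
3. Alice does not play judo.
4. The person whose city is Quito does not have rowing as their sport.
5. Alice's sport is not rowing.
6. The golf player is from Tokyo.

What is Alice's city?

Quito

With clues 1–3, Paris is impossible for Alice's city.
With clues 1–6, Oslo and Tokyo are impossible for Alice's city.
That leaves Quito.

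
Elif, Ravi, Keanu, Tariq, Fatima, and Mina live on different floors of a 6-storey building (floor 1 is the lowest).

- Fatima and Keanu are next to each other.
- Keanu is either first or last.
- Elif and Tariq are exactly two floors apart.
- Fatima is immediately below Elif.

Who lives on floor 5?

Tariq

With clues 1–2, Keanu is ruled out for floor 5.
With clues 1–4, Elif, Fatima, Mina, and Ravi are ruled out for floor 5.
So floor 5 is Tariq.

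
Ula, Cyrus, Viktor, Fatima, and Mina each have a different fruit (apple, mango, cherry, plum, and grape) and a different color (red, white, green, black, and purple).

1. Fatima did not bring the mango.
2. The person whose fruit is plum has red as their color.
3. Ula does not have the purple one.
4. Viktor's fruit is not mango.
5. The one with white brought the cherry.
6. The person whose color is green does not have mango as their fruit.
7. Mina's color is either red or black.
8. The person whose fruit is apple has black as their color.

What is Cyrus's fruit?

With clues 1–8, apple, cherry, grape, and plum are impossible for Cyrus's fruit.
That leaves mango.

mango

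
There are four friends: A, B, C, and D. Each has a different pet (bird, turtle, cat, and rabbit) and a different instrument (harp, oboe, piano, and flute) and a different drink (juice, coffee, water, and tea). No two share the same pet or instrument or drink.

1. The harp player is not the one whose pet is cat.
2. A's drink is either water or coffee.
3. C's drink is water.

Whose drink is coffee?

With clues 1–3, B, C, and D are impossible for the one with drink coffee.
That leaves A.

A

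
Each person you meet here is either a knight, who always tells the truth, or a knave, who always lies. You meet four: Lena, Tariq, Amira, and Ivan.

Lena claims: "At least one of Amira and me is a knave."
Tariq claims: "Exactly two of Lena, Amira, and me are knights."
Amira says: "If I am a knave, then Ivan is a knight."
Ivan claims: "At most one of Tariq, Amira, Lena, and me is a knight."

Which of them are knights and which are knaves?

Lena: knight, Tariq: knight, Amira: knave, Ivan: knave

Consider Lena. Suppose Lena is a knave.
Then Lena's own statement would have to be false, but it can't be — contradiction.
So Lena is a knight.
Consider Tariq. Suppose Tariq is a knave.
Then no assignment of the remaining roles makes every statement match its speaker's type — contradiction.
So Tariq is a knight.
With that fixed, Ivan's statement is false, so Ivan is a knave.
Consider Amira. Suppose Amira is a knight.
Then Lena's statement comes out false, contradicting Lena being a knight.
So Amira is a knave.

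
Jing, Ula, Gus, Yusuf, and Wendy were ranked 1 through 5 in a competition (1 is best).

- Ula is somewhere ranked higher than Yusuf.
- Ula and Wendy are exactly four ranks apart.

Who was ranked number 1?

Ula

With clue 1, Yusuf is ruled out for rank 1.
With clues 1–2, Gus, Jing, and Wendy are ruled out for rank 1.
So rank 1 is Ula.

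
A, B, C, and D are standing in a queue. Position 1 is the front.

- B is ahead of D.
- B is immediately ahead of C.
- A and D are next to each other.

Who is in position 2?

With clues 1–2, A and D are ruled out for position 2.
With clues 1–3, B is ruled out for position 2.
So position 2 is C.

C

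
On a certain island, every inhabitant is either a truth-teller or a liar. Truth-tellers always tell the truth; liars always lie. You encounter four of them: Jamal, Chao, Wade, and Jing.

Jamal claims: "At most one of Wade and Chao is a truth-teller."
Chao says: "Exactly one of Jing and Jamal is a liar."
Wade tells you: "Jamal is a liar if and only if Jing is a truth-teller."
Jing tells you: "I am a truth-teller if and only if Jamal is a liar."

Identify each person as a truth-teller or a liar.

Jamal: liar, Chao: truth-teller, Wade: truth-teller, Jing: truth-teller

Consider Jamal. Suppose Jamal is a truth-teller.
Then whichever role Jing has, Jing's statement has the wrong truth value — contradiction.
So Jamal is a liar.
Consider Chao. Suppose Chao is a liar.
Then Jamal's statement comes out true, contradicting Jamal being a liar.
So Chao is a truth-teller.
Consider Wade. Suppose Wade is a liar.
Then Jamal's statement comes out true, contradicting Jamal being a liar.
So Wade is a truth-teller.
Consider Jing. Suppose Jing is a liar.
Then Chao's statement comes out false, contradicting Chao being a truth-teller.
So Jing is a truth-teller.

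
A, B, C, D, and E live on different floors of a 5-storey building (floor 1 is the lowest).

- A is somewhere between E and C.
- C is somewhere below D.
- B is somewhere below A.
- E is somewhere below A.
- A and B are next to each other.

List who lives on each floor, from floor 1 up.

From clue 1: A is in {2,3,4}.
From clues 1–3: A is in {3,4}.
From clues 1–4: A → floor 3, C → floor 4, D → floor 5.
From clues 1–5: E → floor 1, B → floor 2.

E, B, A, C, D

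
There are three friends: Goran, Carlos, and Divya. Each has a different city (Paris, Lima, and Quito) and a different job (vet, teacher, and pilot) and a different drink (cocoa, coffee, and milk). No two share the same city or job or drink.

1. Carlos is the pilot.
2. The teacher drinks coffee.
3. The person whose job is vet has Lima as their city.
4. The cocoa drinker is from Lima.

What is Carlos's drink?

milk

With clues 1–2, coffee is impossible for Carlos's drink.
With clues 1–4, cocoa is impossible for Carlos's drink.
That leaves milk.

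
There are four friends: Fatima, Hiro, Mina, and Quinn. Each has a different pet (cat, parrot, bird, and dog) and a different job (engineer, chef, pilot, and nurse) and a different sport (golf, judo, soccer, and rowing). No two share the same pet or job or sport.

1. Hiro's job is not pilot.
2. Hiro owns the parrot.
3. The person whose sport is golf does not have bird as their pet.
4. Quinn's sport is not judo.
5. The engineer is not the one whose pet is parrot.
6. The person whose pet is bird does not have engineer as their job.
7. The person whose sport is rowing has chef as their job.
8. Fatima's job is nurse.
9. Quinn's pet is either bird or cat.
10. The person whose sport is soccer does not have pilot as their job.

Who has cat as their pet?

Quinn

With clues 1–2, Hiro is impossible for the one with pet cat.
With clues 1–10, Fatima and Mina are impossible for the one with pet cat.
That leaves Quinn.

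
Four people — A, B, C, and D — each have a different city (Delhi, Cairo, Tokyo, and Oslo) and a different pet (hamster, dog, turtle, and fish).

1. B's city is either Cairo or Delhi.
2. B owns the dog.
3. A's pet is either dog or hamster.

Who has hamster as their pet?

A

With clues 1–2, B is impossible for the one with pet hamster.
With clues 1–3, C and D are impossible for the one with pet hamster.
That leaves A.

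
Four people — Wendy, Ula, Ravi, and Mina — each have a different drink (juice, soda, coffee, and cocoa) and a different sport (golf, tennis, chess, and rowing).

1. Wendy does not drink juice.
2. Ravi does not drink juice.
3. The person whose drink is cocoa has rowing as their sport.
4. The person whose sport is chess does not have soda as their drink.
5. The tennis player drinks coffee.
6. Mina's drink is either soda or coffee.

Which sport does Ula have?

chess

With clues 1–6, golf, rowing, and tennis are impossible for Ula's sport.
That leaves chess.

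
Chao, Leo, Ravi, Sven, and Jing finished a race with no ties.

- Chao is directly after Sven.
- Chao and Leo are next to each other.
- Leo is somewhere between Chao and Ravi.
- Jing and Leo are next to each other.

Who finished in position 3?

Leo

With clues 1–2, Jing and Ravi are ruled out for place 3.
With clues 1–3, Sven is ruled out for place 3.
With clues 1–4, Chao is ruled out for place 3.
So place 3 is Leo.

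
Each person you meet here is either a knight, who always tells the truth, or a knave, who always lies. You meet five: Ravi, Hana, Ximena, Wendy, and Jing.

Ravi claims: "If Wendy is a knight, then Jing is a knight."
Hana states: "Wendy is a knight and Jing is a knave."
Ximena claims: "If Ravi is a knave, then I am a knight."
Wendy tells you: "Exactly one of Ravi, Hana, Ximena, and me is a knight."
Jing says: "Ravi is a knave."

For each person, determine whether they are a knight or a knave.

Ravi: knight, Hana: knave, Ximena: knight, Wendy: knave, Jing: knave

Consider Ravi. Suppose Ravi is a knave.
Then no assignment of the remaining roles makes every statement match its speaker's type — contradiction.
So Ravi is a knight.
With that fixed, Ximena's statement is true, so Ximena is a knight.
With that fixed, Wendy's statement is false, so Wendy is a knave.
With that fixed, Jing's statement is false, so Jing is a knave.
With that fixed, Hana's statement is false, so Hana is a knave.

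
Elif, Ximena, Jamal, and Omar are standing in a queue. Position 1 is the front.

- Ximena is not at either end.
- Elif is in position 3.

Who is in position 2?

Ximena

With clues 1–2, Elif, Jamal, and Omar are ruled out for position 2.
So position 2 is Ximena.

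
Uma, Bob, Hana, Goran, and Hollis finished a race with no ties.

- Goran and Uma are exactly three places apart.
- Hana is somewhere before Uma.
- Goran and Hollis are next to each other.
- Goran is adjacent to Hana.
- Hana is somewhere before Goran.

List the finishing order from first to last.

From clue 1: Uma is in {1,2,4,5}.
From clues 1–2: Uma is in {2,4,5}.
From clues 1–4: Goran → place 2, Bob → place 4, Uma → place 5.
From clues 1–5: Hana → place 1, Hollis → place 3.

Hana, Goran, Hollis, Bob, Uma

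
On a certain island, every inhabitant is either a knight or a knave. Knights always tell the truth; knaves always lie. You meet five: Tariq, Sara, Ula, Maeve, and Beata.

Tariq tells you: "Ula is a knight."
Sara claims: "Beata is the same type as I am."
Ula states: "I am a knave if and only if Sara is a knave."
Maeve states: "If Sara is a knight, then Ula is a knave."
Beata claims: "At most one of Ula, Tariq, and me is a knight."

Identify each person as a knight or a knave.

Consider Tariq. Suppose Tariq is a knight.
Then no assignment of the remaining roles makes every statement match its speaker's type — contradiction.
So Tariq is a knave.
Consider Sara. Suppose Sara is a knave.
Then whichever role Ula has, Ula's statement has the wrong truth value — contradiction.
So Sara is a knight.
Consider Ula. Suppose Ula is a knight.
Then Tariq's statement comes out true, contradicting Tariq being a knave.
So Ula is a knave.
With that fixed, Maeve's statement is true, so Maeve is a knight.
With that fixed, Beata's statement is true, so Beata is a knight.

Tariq: knave, Sara: knight, Ula: knave, Maeve: knight, Beata: knight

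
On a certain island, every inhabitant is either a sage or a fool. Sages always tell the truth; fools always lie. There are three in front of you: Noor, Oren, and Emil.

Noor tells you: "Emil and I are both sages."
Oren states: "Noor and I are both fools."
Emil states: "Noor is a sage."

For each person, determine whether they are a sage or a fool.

Consider Noor. Suppose Noor is a fool.
Then whichever role Oren has, Oren's statement has the wrong truth value — contradiction.
So Noor is a sage.
With that fixed, Oren's statement is false, so Oren is a fool.
With that fixed, Emil's statement is true, so Emil is a sage.

Noor: sage, Oren: fool, Emil: sage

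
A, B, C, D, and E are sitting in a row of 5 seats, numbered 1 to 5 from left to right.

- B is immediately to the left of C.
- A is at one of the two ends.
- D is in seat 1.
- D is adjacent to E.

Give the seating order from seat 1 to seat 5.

From clue 1: B is in {1,2,3,4}.
From clues 1–2: A is in {1,5}.
From clues 1–3: D → seat 1, A → seat 5.
From clues 1–4: E → seat 2, B → seat 3, C → seat 4.

D, E, B, C, A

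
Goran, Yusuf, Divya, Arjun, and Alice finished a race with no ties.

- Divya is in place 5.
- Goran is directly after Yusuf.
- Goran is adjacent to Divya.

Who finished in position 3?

Yusuf

With clue 1, Divya is ruled out for place 3.
With clues 1–3, Alice, Arjun, and Goran are ruled out for place 3.
So place 3 is Yusuf.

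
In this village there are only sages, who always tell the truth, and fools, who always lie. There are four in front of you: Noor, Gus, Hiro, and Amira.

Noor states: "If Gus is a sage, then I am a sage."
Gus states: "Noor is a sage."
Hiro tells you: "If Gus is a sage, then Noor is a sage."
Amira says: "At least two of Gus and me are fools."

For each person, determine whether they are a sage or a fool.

Noor: sage, Gus: sage, Hiro: sage, Amira: fool

Consider Noor. Suppose Noor is a fool.
Then no assignment of the remaining roles makes every statement match its speaker's type — contradiction.
So Noor is a sage.
With that fixed, Gus's statement is true, so Gus is a sage.
With that fixed, Hiro's statement is true, so Hiro is a sage.
With that fixed, Amira's statement is false, so Amira is a fool.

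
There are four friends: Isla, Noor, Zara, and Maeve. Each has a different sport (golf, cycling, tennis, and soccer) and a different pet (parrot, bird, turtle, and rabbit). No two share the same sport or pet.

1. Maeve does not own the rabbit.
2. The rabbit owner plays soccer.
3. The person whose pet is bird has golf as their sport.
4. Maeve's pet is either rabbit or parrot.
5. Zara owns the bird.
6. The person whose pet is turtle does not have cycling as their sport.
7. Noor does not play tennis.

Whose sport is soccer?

With clues 1–2, Maeve is impossible for the one with sport soccer.
With clues 1–5, Zara is impossible for the one with sport soccer.
With clues 1–7, Isla is impossible for the one with sport soccer.
That leaves Noor.

Noor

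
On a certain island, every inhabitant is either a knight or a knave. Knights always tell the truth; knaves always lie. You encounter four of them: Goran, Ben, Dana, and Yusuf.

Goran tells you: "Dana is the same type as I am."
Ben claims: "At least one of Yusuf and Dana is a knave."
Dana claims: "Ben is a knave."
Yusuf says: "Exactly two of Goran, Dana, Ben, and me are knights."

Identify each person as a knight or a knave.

Goran: knave, Ben: knave, Dana: knight, Yusuf: knight

Consider Goran. Suppose Goran is a knight.
Then no assignment of the remaining roles makes every statement match its speaker's type — contradiction.
So Goran is a knave.
Consider Ben. Suppose Ben is a knight.
Then no assignment of the remaining roles makes every statement match its speaker's type — contradiction.
So Ben is a knave.
With that fixed, Dana's statement is true, so Dana is a knight.
Consider Yusuf. Suppose Yusuf is a knave.
Then Ben's statement comes out true, contradicting Ben being a knave.
So Yusuf is a knight.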